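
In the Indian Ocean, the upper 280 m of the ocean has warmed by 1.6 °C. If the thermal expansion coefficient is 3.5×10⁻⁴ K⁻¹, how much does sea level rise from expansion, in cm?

Δh ≈ 16 cm

Δh = αΔT·H = 3.5×10⁻⁴ × 1.6 × 280 = 0.15680 m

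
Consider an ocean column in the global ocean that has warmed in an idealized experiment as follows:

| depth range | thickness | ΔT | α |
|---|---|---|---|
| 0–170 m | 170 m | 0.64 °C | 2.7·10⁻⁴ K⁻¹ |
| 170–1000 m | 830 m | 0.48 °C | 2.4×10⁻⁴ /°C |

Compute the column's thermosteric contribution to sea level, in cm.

0–170 m: 170 × 0.64 × 2.7×10⁻⁴ = 0.029376 m
Layer 2: 0.48 × 830 × 2.4×10⁻⁴ = 0.095616 m
Δh = 0.029376 + 0.095616 = 0.124992 m

Δh ≈ 12.5 cm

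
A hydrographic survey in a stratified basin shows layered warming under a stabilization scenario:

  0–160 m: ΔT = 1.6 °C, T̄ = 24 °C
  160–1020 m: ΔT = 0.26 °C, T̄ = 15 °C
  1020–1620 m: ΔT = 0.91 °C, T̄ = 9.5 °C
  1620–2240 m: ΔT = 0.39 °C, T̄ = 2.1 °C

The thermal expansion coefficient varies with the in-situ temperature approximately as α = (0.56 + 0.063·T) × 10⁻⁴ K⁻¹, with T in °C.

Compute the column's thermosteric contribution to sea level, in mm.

167 mm of thermosteric rise

Layer 1: α = (0.56 + 0.063×24)×10⁻⁴ = 2.072×10⁻⁴ K⁻¹
Layer 2: α = (0.56 + 0.063×15)×10⁻⁴ = 1.505×10⁻⁴ K⁻¹
Layer 3: α = (0.56 + 0.063×9.5)×10⁻⁴ = 1.1585×10⁻⁴ K⁻¹
Layer 4: α = (0.56 + 0.063×2.1)×10⁻⁴ = 0.6923×10⁻⁴ K⁻¹
0–160 m: 160 × 1.6 × 2.072×10⁻⁴ = 0.0530432 m
1.505×10⁻⁴ × 0.26 × 860 = 0.0336518 m
Layer 3: 600 × 1.1585×10⁻⁴ × 0.91 = 0.0632541 m
Layer 4: 0.39 × 620 × 0.6923×10⁻⁴ = 0.016739814 m
Δh = 0.0530432 + 0.0336518 + 0.0632541 + 0.016739814 = 0.166688914 m ≈ 167 mm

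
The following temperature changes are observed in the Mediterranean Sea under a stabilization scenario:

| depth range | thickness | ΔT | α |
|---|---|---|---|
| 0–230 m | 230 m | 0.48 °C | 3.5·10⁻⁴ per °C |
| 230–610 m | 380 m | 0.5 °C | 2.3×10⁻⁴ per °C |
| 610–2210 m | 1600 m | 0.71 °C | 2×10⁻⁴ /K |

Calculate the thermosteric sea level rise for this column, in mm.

310 mm

0–230 m: 0.48 × 3.5×10⁻⁴ × 230 = 0.03864 m
0.5 × 2.3×10⁻⁴ × 380 = 0.04370 m
610–2210 m: 0.71 × 2×10⁻⁴ × 1600 = 0.22720 m
Δh = 0.03864 + 0.04370 + 0.22720 = 0.30954 m ≈ 310 mm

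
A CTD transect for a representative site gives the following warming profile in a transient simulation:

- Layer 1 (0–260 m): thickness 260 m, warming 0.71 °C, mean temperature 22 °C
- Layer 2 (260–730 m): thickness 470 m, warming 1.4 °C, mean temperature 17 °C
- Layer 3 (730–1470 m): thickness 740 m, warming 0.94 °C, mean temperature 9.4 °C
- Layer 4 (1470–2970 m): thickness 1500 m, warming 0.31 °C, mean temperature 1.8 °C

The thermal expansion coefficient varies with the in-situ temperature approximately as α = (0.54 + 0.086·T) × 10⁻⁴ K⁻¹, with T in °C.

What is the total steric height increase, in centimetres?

30 cm of thermosteric rise

Layer 1: α = (0.54 + 0.086×22)×10⁻⁴ = 2.432×10⁻⁴ K⁻¹
Layer 2: α = (0.54 + 0.086×17)×10⁻⁴ = 2.002×10⁻⁴ K⁻¹
Layer 3: α = (0.54 + 0.086×9.4)×10⁻⁴ = 1.3484×10⁻⁴ K⁻¹
Layer 4: α = (0.54 + 0.086×1.8)×10⁻⁴ = 0.6948×10⁻⁴ K⁻¹
0.71 × 260 × 2.432×10⁻⁴ = 0.04489472 m
Layer 2: 1.4 × 470 × 2.002×10⁻⁴ = 0.1317316 m
740 × 0.94 × 1.3484×10⁻⁴ = 0.093794704 m
Layer 4: 0.6948×10⁻⁴ × 0.31 × 1500 = 0.0323082 m
Δh = 0.04489472 + 0.1317316 + 0.093794704 + 0.0323082 = 0.302729224 m ≈ 30 cm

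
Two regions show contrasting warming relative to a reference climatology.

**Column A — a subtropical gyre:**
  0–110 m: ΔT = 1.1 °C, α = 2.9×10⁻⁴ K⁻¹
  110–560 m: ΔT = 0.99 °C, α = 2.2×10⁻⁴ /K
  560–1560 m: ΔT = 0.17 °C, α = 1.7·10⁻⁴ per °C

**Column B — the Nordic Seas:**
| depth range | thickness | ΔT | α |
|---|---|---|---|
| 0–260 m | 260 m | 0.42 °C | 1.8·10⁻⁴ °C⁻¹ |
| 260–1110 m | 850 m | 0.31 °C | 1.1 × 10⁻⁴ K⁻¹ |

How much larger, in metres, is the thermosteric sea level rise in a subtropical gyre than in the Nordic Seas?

0.113 m

A 0–110 m: 1.1 × 110 × 2.9×10⁻⁴ = 0.03509 m
A 110–560 m: 450 × 0.99 × 2.2×10⁻⁴ = 0.09801 m
A 1000 × 0.17 × 1.7×10⁻⁴ = 0.02890 m
A total: 0.16200 m
B Layer 1: 1.8×10⁻⁴ × 0.42 × 260 = 0.019656 m
B Layer 2: 0.31 × 1.1×10⁻⁴ × 850 = 0.028985 m
B total: 0.048641 m
Difference: 0.16200 − 0.048641 = 0.113359 m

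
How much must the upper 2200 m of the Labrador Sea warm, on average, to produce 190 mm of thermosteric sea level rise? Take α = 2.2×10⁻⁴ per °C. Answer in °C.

ΔT = Δh/(αH) = 0.19 / (2.2×10⁻⁴ × 2200) ≈ 0.3926 °C

0.393 °C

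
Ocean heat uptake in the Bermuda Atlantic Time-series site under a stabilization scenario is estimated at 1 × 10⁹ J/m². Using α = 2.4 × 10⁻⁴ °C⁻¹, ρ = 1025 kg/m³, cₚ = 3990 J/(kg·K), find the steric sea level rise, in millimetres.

Δh = 58.7 mm

Δh = αQ/(ρcₚ) = 2.4×10⁻⁴ × 1×10⁹ / (1025 × 3990) ≈ 0.058683 m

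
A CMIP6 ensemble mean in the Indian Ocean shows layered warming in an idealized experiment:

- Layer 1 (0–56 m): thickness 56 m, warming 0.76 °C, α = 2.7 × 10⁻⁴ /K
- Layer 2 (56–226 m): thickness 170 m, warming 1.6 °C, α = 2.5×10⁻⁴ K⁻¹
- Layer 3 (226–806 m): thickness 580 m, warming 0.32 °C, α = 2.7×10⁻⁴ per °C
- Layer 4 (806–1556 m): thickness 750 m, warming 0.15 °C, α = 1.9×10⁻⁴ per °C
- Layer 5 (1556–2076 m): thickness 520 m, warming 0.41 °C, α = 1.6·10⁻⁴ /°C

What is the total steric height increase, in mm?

56 × 2.7×10⁻⁴ × 0.76 = 0.0114912 m
56–226 m: 1.6 × 2.5×10⁻⁴ × 170 = 0.06800 m
580 × 0.32 × 2.7×10⁻⁴ = 0.050112 m
750 × 0.15 × 1.9×10⁻⁴ = 0.021375 m
1556–2076 m: 0.41 × 520 × 1.6×10⁻⁴ = 0.034112 m
Δh = 0.0114912 + 0.06800 + 0.050112 + 0.021375 + 0.034112 = 0.1850902 m ≈ 185 mm

Δh ≈ 185 mm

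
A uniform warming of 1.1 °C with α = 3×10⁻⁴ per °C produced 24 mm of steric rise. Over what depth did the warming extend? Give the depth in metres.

about 72.7 m

H = Δh/(αΔT) = 0.024 / (3×10⁻⁴ × 1.1) ≈ 72.73 m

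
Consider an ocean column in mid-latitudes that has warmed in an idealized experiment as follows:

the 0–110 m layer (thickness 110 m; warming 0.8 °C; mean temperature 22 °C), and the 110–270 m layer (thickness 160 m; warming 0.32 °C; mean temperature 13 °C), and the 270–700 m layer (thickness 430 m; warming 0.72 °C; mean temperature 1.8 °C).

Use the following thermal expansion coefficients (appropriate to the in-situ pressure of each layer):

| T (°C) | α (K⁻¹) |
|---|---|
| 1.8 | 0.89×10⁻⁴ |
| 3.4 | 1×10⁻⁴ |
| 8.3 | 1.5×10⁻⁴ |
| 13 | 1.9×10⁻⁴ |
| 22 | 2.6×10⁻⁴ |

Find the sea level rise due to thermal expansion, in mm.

60 mm of thermosteric rise

Layer 1 at 22 °C → α = 2.6×10⁻⁴ K⁻¹
Layer 2 at 13 °C → α = 1.9×10⁻⁴ K⁻¹
Layer 3 at 1.8 °C → α = 0.89×10⁻⁴ K⁻¹
Layer 1: 2.6×10⁻⁴ × 0.8 × 110 = 0.02288 m
110–270 m: 160 × 1.9×10⁻⁴ × 0.32 = 0.009728 m
0.89×10⁻⁴ × 0.72 × 430 = 0.0275544 m
Δh = 0.02288 + 0.009728 + 0.0275544 = 0.0601624 m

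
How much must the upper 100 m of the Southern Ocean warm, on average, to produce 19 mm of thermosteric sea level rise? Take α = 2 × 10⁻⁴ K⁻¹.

ΔT = Δh/(αH) = 0.019 / (2×10⁻⁴ × 100) = 0.9500 K

0.950 K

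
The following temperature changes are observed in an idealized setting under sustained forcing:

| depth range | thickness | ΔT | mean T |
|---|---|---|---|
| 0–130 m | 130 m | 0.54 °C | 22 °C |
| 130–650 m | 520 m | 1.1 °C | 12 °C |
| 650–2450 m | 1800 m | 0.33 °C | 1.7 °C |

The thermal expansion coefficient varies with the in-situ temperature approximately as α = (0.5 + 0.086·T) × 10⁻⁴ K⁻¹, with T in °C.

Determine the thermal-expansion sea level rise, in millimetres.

Δh = 143 mm

Layer 1: α = (0.5 + 0.086×22)×10⁻⁴ = 2.392×10⁻⁴ K⁻¹
Layer 2: α = (0.5 + 0.086×12)×10⁻⁴ = 1.532×10⁻⁴ K⁻¹
Layer 3: α = (0.5 + 0.086×1.7)×10⁻⁴ = 0.6462×10⁻⁴ K⁻¹
0.54 × 130 × 2.392×10⁻⁴ = 0.01679184 m
130–650 m: 520 × 1.1 × 1.532×10⁻⁴ = 0.0876304 m
Layer 3: 1800 × 0.33 × 0.6462×10⁻⁴ = 0.03838428 m
Δh = 0.01679184 + 0.0876304 + 0.03838428 = 0.14280652 m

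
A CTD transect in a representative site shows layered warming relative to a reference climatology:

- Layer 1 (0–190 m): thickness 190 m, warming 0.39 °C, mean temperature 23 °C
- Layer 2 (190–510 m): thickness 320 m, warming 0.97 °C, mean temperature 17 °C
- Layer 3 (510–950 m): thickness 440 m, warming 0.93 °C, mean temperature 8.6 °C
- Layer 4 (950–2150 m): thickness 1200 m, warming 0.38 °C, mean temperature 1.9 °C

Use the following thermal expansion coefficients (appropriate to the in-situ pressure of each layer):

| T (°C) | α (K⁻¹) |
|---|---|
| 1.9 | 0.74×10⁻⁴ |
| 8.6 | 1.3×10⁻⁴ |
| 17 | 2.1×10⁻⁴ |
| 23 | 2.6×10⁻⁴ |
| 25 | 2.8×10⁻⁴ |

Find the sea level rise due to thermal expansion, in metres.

0.171 m

Layer 1 at 23 °C → α = 2.6×10⁻⁴ K⁻¹
Layer 2 at 17 °C → α = 2.1×10⁻⁴ K⁻¹
Layer 3 at 8.6 °C → α = 1.3×10⁻⁴ K⁻¹
Layer 4 at 1.9 °C → α = 0.74×10⁻⁴ K⁻¹
Layer 1: 0.39 × 2.6×10⁻⁴ × 190 = 0.019266 m
Layer 2: 320 × 2.1×10⁻⁴ × 0.97 = 0.065184 m
Layer 3: 0.93 × 440 × 1.3×10⁻⁴ = 0.053196 m
1200 × 0.38 × 0.74×10⁻⁴ = 0.033744 m
Δh = 0.019266 + 0.065184 + 0.053196 + 0.033744 = 0.17139 m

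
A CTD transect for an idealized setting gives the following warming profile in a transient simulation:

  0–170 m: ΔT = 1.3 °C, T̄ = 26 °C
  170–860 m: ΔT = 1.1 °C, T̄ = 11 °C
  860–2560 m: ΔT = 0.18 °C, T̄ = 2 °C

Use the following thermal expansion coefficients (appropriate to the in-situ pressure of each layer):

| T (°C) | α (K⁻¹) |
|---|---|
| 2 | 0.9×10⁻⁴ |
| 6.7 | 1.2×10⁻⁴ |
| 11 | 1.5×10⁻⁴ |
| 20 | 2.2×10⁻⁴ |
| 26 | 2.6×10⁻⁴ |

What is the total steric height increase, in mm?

about 200 mm

Layer 1 at 26 °C → α = 2.6×10⁻⁴ K⁻¹
Layer 2 at 11 °C → α = 1.5×10⁻⁴ K⁻¹
Layer 3 at 2 °C → α = 0.9×10⁻⁴ K⁻¹
1.3 × 2.6×10⁻⁴ × 170 = 0.05746 m
170–860 m: 1.1 × 690 × 1.5×10⁻⁴ = 0.11385 m
860–2560 m: 0.18 × 1700 × 0.9×10⁻⁴ = 0.02754 m
Δh = 0.05746 + 0.11385 + 0.02754 = 0.19885 m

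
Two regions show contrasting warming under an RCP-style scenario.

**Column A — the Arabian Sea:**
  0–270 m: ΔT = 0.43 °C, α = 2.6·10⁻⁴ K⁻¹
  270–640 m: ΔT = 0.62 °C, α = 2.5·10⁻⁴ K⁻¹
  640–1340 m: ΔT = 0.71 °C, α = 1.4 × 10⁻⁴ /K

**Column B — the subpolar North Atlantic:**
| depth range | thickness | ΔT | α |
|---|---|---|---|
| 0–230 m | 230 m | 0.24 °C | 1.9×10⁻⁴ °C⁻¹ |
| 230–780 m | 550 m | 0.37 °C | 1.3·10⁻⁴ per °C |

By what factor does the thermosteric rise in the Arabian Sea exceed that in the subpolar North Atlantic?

A Layer 1: 2.6×10⁻⁴ × 0.43 × 270 = 0.030186 m
A 270–640 m: 0.62 × 2.5×10⁻⁴ × 370 = 0.05735 m
A 640–1340 m: 1.4×10⁻⁴ × 0.71 × 700 = 0.06958 m
A total: 0.157116 m
B 0–230 m: 230 × 0.24 × 1.9×10⁻⁴ = 0.010488 m
B 0.37 × 550 × 1.3×10⁻⁴ = 0.026455 m
B total: 0.036943 m
Ratio: 0.157116 / 0.036943 ≈ 4.253

a factor of 4.25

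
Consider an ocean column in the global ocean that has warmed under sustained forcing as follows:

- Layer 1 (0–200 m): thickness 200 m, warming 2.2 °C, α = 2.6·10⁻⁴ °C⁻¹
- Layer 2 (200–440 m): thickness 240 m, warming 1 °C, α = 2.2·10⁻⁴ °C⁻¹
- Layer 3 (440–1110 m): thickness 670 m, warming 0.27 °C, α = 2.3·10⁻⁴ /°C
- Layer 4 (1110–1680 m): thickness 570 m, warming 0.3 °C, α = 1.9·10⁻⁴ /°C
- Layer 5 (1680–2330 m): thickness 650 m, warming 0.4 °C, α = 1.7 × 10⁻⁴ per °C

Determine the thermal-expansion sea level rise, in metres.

Δh = 0.29 m

Layer 1: 2.2 × 200 × 2.6×10⁻⁴ = 0.11440 m
200–440 m: 1 × 2.2×10⁻⁴ × 240 = 0.05280 m
440–1110 m: 0.27 × 2.3×10⁻⁴ × 670 = 0.041607 m
0.3 × 570 × 1.9×10⁻⁴ = 0.03249 m
1.7×10⁻⁴ × 0.4 × 650 = 0.04420 m
Δh = 0.11440 + 0.05280 + 0.041607 + 0.03249 + 0.04420 = 0.285497 m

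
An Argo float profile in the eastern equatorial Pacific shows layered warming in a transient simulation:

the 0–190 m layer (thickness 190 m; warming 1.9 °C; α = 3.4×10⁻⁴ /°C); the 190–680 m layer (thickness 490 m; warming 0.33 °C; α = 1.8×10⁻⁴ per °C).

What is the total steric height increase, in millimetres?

3.4×10⁻⁴ × 190 × 1.9 = 0.12274 m
190–680 m: 1.8×10⁻⁴ × 490 × 0.33 = 0.029106 m
Δh = 0.12274 + 0.029106 = 0.151846 m

about 152 mm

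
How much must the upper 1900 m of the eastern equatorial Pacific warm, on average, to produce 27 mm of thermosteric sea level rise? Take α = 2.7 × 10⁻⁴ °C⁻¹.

ΔT ≈ 0.0526 K

ΔT = Δh/(αH) = 0.027 / (2.7×10⁻⁴ × 1900) ≈ 0.05263 K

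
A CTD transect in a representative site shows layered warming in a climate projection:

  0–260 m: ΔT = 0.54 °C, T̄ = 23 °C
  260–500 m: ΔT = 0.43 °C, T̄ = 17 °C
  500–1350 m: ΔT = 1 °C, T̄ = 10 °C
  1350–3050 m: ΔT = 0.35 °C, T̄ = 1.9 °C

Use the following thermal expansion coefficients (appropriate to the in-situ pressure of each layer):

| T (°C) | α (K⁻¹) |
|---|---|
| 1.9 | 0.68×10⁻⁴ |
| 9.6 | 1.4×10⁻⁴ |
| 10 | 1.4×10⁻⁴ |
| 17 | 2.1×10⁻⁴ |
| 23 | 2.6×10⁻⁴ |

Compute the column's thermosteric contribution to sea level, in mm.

Layer 1 at 23 °C → α = 2.6×10⁻⁴ K⁻¹
Layer 2 at 17 °C → α = 2.1×10⁻⁴ K⁻¹
Layer 3 at 10 °C → α = 1.4×10⁻⁴ K⁻¹
Layer 4 at 1.9 °C → α = 0.68×10⁻⁴ K⁻¹
0.54 × 260 × 2.6×10⁻⁴ = 0.036504 m
240 × 0.43 × 2.1×10⁻⁴ = 0.021672 m
Layer 3: 1 × 850 × 1.4×10⁻⁴ = 0.11900 m
1700 × 0.35 × 0.68×10⁻⁴ = 0.04046 m
Δh = 0.036504 + 0.021672 + 0.11900 + 0.04046 = 0.217636 m

218 mm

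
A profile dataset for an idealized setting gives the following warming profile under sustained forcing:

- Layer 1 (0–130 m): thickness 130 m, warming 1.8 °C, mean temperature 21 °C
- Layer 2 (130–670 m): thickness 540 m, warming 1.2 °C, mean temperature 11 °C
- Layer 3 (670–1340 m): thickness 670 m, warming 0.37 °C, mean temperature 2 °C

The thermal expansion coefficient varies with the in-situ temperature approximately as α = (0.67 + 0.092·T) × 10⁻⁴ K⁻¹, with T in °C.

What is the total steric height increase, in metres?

0.191 m of thermosteric rise

Layer 1: α = (0.67 + 0.092×21)×10⁻⁴ = 2.602×10⁻⁴ K⁻¹
Layer 2: α = (0.67 + 0.092×11)×10⁻⁴ = 1.682×10⁻⁴ K⁻¹
Layer 3: α = (0.67 + 0.092×2)×10⁻⁴ = 0.854×10⁻⁴ K⁻¹
Layer 1: 1.8 × 130 × 2.602×10⁻⁴ = 0.0608868 m
130–670 m: 540 × 1.2 × 1.682×10⁻⁴ = 0.1089936 m
670–1340 m: 0.37 × 670 × 0.854×10⁻⁴ = 0.02117066 m
Δh = 0.0608868 + 0.1089936 + 0.02117066 = 0.19105106 m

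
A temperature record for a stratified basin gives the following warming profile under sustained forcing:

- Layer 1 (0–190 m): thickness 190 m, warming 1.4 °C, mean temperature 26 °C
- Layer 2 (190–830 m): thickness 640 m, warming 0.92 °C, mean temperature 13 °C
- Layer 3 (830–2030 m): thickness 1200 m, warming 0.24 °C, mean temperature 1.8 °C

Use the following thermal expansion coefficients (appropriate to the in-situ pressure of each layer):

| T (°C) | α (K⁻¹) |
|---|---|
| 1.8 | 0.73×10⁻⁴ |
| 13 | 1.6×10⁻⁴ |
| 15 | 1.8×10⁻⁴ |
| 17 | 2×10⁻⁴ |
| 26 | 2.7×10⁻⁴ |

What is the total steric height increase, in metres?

0.187 m

Layer 1 at 26 °C → α = 2.7×10⁻⁴ K⁻¹
Layer 2 at 13 °C → α = 1.6×10⁻⁴ K⁻¹
Layer 3 at 1.8 °C → α = 0.73×10⁻⁴ K⁻¹
2.7×10⁻⁴ × 190 × 1.4 = 0.07182 m
0.92 × 640 × 1.6×10⁻⁴ = 0.094208 m
0.24 × 0.73×10⁻⁴ × 1200 = 0.021024 m
Δh = 0.07182 + 0.094208 + 0.021024 = 0.187052 m ≈ 0.187 m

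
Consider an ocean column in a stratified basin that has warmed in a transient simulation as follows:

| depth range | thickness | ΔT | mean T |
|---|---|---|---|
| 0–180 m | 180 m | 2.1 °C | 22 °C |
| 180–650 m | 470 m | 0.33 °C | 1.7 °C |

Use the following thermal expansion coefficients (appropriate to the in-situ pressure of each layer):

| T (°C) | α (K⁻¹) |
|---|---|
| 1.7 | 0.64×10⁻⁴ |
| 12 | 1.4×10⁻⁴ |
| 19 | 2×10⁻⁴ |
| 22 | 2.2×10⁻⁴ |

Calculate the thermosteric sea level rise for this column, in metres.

Δh = 0.0931 m

Layer 1 at 22 °C → α = 2.2×10⁻⁴ K⁻¹
Layer 2 at 1.7 °C → α = 0.64×10⁻⁴ K⁻¹
Layer 1: 2.2×10⁻⁴ × 180 × 2.1 = 0.08316 m
Layer 2: 0.33 × 0.64×10⁻⁴ × 470 = 0.0099264 m
Δh = 0.08316 + 0.0099264 = 0.0930864 m ≈ 0.0931 m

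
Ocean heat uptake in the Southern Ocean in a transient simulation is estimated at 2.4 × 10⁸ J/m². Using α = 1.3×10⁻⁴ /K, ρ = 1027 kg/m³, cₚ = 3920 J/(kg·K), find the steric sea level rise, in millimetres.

Δh = αQ/(ρcₚ) = 1.3×10⁻⁴ × 2.4×10⁸ / (1027 × 3920) ≈ 0.0077499 m

Δh = 7.75 mm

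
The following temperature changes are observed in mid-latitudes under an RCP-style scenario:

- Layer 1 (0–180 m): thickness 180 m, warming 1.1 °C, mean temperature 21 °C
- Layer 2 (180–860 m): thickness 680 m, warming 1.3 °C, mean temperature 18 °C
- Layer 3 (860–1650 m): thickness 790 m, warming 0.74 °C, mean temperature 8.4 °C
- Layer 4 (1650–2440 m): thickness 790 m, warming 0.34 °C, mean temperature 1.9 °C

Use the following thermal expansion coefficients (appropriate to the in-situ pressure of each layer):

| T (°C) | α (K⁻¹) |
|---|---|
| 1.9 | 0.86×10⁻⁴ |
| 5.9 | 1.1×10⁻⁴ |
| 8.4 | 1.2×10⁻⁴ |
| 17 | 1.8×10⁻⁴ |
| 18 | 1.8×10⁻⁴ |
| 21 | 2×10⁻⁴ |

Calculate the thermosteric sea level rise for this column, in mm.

292 mm

Layer 1 at 21 °C → α = 2×10⁻⁴ K⁻¹
Layer 2 at 18 °C → α = 1.8×10⁻⁴ K⁻¹
Layer 3 at 8.4 °C → α = 1.2×10⁻⁴ K⁻¹
Layer 4 at 1.9 °C → α = 0.86×10⁻⁴ K⁻¹
1.1 × 180 × 2×10⁻⁴ = 0.03960 m
Layer 2: 1.3 × 680 × 1.8×10⁻⁴ = 0.15912 m
0.74 × 1.2×10⁻⁴ × 790 = 0.070152 m
1650–2440 m: 0.86×10⁻⁴ × 790 × 0.34 = 0.0230996 m
Δh = 0.03960 + 0.15912 + 0.070152 + 0.0230996 = 0.2919716 m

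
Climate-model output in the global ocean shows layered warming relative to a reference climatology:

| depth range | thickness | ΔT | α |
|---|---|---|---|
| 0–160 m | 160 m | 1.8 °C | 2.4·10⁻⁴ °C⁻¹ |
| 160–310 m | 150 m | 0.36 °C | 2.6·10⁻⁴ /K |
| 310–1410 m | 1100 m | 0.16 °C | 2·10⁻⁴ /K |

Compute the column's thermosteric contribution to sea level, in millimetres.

Δh = 120 mm

Layer 1: 2.4×10⁻⁴ × 160 × 1.8 = 0.06912 m
0.36 × 2.6×10⁻⁴ × 150 = 0.01404 m
Layer 3: 0.16 × 2×10⁻⁴ × 1100 = 0.03520 m
Δh = 0.06912 + 0.01404 + 0.03520 = 0.11836 m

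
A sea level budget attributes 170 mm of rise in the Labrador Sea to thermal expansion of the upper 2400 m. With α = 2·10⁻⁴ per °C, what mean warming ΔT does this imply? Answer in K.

ΔT = Δh/(αH) = 0.17 / (2×10⁻⁴ × 2400) ≈ 0.3542 K

0.354 K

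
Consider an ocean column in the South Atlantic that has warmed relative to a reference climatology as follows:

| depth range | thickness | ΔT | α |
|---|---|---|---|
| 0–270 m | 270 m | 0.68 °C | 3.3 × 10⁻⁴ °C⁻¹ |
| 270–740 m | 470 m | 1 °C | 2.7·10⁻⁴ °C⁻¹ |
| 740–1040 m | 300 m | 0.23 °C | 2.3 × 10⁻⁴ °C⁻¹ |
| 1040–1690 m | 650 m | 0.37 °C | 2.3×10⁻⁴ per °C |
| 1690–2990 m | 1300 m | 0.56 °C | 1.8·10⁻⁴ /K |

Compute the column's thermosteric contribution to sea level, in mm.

390 mm of thermosteric rise

0–270 m: 3.3×10⁻⁴ × 270 × 0.68 = 0.060588 m
270–740 m: 470 × 2.7×10⁻⁴ × 1 = 0.12690 m
740–1040 m: 2.3×10⁻⁴ × 300 × 0.23 = 0.01587 m
1040–1690 m: 2.3×10⁻⁴ × 0.37 × 650 = 0.055315 m
Layer 5: 1.8×10⁻⁴ × 0.56 × 1300 = 0.13104 m
Δh = 0.060588 + 0.12690 + 0.01587 + 0.055315 + 0.13104 = 0.389713 m ≈ 390 mm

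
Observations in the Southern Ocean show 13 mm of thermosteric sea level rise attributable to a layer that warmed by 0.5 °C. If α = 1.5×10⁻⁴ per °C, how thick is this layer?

H = Δh/(αΔT) = 0.013 / (1.5×10⁻⁴ × 0.5) ≈ 173.3 m

173 m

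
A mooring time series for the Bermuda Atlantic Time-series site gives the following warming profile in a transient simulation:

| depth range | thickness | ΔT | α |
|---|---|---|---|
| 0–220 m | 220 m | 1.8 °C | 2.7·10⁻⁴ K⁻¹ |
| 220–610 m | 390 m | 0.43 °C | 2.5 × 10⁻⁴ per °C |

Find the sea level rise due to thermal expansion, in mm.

Δh = 149 mm

Layer 1: 220 × 1.8 × 2.7×10⁻⁴ = 0.10692 m
2.5×10⁻⁴ × 390 × 0.43 = 0.041925 m
Δh = 0.10692 + 0.041925 = 0.148845 m ≈ 149 mm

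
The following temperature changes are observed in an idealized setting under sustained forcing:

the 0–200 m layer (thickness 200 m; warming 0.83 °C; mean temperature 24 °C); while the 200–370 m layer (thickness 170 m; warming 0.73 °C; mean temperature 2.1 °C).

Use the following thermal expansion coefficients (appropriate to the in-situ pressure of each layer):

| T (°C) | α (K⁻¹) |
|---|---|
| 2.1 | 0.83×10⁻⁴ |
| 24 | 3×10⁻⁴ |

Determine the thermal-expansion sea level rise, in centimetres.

about 6.0 cm

Layer 1 at 24 °C → α = 3×10⁻⁴ K⁻¹
Layer 2 at 2.1 °C → α = 0.83×10⁻⁴ K⁻¹
200 × 3×10⁻⁴ × 0.83 = 0.04980 m
Layer 2: 0.73 × 170 × 0.83×10⁻⁴ = 0.0103003 m
Δh = 0.04980 + 0.0103003 = 0.0601003 m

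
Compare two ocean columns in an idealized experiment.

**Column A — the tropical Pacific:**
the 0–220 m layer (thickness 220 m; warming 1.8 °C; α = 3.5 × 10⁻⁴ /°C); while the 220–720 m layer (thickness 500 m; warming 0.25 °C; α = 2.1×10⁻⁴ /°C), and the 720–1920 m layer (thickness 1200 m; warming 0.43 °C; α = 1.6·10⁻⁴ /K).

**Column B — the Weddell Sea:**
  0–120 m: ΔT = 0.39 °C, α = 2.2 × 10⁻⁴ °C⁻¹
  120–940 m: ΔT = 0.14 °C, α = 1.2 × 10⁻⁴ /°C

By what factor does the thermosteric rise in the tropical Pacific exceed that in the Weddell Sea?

≈ 10×

A 220 × 3.5×10⁻⁴ × 1.8 = 0.13860 m
A 500 × 0.25 × 2.1×10⁻⁴ = 0.02625 m
A 720–1920 m: 1.6×10⁻⁴ × 0.43 × 1200 = 0.08256 m
A total: 0.24741 m
B Layer 1: 120 × 2.2×10⁻⁴ × 0.39 = 0.010296 m
B 120–940 m: 1.2×10⁻⁴ × 820 × 0.14 = 0.013776 m
B total: 0.024072 m
Ratio: 0.24741 / 0.024072 ≈ 10.28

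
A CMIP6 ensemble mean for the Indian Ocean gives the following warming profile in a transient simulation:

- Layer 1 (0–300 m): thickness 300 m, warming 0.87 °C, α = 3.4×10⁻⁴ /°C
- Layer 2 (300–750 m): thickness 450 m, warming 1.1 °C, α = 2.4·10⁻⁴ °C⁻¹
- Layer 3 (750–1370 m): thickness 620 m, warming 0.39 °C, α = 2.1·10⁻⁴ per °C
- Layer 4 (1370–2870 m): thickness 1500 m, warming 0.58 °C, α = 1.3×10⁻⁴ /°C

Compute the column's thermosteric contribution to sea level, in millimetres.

Δh = 371 mm

300 × 3.4×10⁻⁴ × 0.87 = 0.08874 m
2.4×10⁻⁴ × 1.1 × 450 = 0.11880 m
Layer 3: 620 × 2.1×10⁻⁴ × 0.39 = 0.050778 m
1.3×10⁻⁴ × 0.58 × 1500 = 0.11310 m
Δh = 0.08874 + 0.11880 + 0.050778 + 0.11310 = 0.371418 m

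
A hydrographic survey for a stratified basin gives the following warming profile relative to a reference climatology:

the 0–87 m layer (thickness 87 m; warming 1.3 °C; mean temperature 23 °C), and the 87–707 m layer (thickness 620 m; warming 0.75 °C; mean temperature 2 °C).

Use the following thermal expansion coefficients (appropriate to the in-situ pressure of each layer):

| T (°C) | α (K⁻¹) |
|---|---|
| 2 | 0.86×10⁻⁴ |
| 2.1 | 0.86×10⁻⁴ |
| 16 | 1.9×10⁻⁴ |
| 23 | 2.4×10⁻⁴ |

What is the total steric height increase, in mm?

Layer 1 at 23 °C → α = 2.4×10⁻⁴ K⁻¹
Layer 2 at 2 °C → α = 0.86×10⁻⁴ K⁻¹
1.3 × 2.4×10⁻⁴ × 87 = 0.027144 m
Layer 2: 0.86×10⁻⁴ × 620 × 0.75 = 0.03999 m
Δh = 0.027144 + 0.03999 = 0.067134 m

67.1 mm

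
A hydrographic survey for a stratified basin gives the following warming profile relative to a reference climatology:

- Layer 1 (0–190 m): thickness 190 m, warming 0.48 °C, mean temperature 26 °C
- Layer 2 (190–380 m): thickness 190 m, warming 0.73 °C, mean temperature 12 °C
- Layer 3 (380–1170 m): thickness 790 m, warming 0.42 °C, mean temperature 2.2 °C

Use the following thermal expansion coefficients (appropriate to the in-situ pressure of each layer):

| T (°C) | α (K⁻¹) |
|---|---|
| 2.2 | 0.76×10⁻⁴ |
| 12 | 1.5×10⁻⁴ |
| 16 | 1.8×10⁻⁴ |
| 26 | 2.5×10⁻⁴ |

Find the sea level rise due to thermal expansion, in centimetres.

Layer 1 at 26 °C → α = 2.5×10⁻⁴ K⁻¹
Layer 2 at 12 °C → α = 1.5×10⁻⁴ K⁻¹
Layer 3 at 2.2 °C → α = 0.76×10⁻⁴ K⁻¹
0–190 m: 0.48 × 190 × 2.5×10⁻⁴ = 0.02280 m
0.73 × 190 × 1.5×10⁻⁴ = 0.020805 m
380–1170 m: 790 × 0.76×10⁻⁴ × 0.42 = 0.0252168 m
Δh = 0.02280 + 0.020805 + 0.0252168 = 0.0688218 m

6.9 cm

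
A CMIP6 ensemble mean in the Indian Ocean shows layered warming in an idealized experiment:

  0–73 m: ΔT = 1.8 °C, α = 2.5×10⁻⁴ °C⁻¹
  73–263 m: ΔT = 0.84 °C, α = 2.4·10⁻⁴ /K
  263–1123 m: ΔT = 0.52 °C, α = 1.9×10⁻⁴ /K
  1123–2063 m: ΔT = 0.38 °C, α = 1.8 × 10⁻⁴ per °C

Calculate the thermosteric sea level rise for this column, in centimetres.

about 22.0 cm

Layer 1: 2.5×10⁻⁴ × 1.8 × 73 = 0.03285 m
0.84 × 2.4×10⁻⁴ × 190 = 0.038304 m
263–1123 m: 860 × 1.9×10⁻⁴ × 0.52 = 0.084968 m
1123–2063 m: 1.8×10⁻⁴ × 940 × 0.38 = 0.064296 m
Δh = 0.03285 + 0.038304 + 0.084968 + 0.064296 = 0.220418 m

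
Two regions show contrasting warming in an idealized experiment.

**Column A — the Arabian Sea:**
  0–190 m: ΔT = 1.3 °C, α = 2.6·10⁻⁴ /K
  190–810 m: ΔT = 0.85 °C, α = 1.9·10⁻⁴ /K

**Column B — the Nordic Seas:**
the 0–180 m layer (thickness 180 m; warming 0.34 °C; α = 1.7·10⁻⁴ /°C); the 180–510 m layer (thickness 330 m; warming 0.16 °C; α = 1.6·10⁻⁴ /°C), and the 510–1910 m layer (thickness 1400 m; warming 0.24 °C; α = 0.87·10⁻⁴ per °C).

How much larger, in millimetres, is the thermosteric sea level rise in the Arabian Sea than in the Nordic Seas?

116 mm larger

A 2.6×10⁻⁴ × 190 × 1.3 = 0.06422 m
A 190–810 m: 1.9×10⁻⁴ × 620 × 0.85 = 0.10013 m
A total: 0.16435 m
B 1.7×10⁻⁴ × 0.34 × 180 = 0.010404 m
B Layer 2: 0.16 × 1.6×10⁻⁴ × 330 = 0.008448 m
B 510–1910 m: 1400 × 0.24 × 0.87×10⁻⁴ = 0.029232 m
B total: 0.048084 m
Difference: 0.16435 − 0.048084 = 0.116266 m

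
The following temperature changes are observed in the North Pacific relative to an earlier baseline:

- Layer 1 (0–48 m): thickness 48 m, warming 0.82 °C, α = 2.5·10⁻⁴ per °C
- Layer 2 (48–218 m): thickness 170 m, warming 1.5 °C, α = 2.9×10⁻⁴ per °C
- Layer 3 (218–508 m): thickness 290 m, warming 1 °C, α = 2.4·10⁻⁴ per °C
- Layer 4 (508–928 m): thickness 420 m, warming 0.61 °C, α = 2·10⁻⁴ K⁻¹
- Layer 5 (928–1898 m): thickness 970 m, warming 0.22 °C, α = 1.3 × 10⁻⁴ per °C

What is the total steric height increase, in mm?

2.5×10⁻⁴ × 0.82 × 48 = 0.00984 m
48–218 m: 1.5 × 170 × 2.9×10⁻⁴ = 0.07395 m
218–508 m: 2.4×10⁻⁴ × 290 × 1 = 0.06960 m
Layer 4: 420 × 2×10⁻⁴ × 0.61 = 0.05124 m
970 × 0.22 × 1.3×10⁻⁴ = 0.027742 m
Δh = 0.00984 + 0.07395 + 0.06960 + 0.05124 + 0.027742 = 0.232372 m ≈ 232 mm

about 232 mm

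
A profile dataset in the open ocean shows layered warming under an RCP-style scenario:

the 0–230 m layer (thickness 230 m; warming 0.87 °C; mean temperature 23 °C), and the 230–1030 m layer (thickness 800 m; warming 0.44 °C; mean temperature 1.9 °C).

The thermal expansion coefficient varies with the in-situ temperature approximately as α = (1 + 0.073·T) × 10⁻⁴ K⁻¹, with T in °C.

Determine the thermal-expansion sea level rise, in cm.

9.4 cm

Layer 1: α = (1 + 0.073×23)×10⁻⁴ = 2.679×10⁻⁴ K⁻¹
Layer 2: α = (1 + 0.073×1.9)×10⁻⁴ = 1.1387×10⁻⁴ K⁻¹
0.87 × 230 × 2.679×10⁻⁴ = 0.05360679 m
230–1030 m: 0.44 × 800 × 1.1387×10⁻⁴ = 0.04008224 m
Δh = 0.05360679 + 0.04008224 = 0.09368903 m ≈ 9.4 cm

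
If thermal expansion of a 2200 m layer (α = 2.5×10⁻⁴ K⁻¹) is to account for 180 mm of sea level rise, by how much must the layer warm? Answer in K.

ΔT ≈ 0.327 K

ΔT = Δh/(αH) = 0.18 / (2.5×10⁻⁴ × 2200) ≈ 0.3273 K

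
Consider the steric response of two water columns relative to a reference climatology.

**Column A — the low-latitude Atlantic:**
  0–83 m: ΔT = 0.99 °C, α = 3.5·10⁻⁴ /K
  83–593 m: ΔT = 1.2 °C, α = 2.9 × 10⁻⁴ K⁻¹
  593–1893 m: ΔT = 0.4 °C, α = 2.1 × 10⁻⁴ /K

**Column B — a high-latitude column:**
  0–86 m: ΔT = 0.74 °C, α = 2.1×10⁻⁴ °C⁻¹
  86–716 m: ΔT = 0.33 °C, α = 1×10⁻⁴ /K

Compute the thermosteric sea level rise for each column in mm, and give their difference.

A: 315 mm; B: 34.2 mm; difference 281 mm

A Layer 1: 83 × 0.99 × 3.5×10⁻⁴ = 0.0287595 m
A Layer 2: 2.9×10⁻⁴ × 510 × 1.2 = 0.17748 m
A Layer 3: 1300 × 2.1×10⁻⁴ × 0.4 = 0.10920 m
A total: 0.3154395 m
B 86 × 0.74 × 2.1×10⁻⁴ = 0.0133644 m
B 86–716 m: 630 × 1×10⁻⁴ × 0.33 = 0.02079 m
B total: 0.0341544 m
Difference: 0.3154395 − 0.0341544 = 0.2812851 m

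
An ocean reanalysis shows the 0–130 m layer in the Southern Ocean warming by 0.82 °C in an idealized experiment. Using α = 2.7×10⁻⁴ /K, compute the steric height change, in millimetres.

Δh = αΔT·H = 2.7×10⁻⁴ × 0.82 × 130 = 0.028782 m

28.8 mm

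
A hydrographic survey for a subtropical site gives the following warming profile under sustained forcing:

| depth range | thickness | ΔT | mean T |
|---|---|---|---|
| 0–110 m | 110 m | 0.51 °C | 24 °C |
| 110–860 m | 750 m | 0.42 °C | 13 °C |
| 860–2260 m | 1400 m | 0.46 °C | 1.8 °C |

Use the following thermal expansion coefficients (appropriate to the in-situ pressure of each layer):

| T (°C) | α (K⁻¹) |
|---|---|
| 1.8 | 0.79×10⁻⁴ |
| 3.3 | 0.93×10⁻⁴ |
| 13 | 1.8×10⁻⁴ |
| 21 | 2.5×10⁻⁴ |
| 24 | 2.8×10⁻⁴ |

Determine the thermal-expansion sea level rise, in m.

Layer 1 at 24 °C → α = 2.8×10⁻⁴ K⁻¹
Layer 2 at 13 °C → α = 1.8×10⁻⁴ K⁻¹
Layer 3 at 1.8 °C → α = 0.79×10⁻⁴ K⁻¹
110 × 2.8×10⁻⁴ × 0.51 = 0.015708 m
110–860 m: 0.42 × 1.8×10⁻⁴ × 750 = 0.05670 m
0.79×10⁻⁴ × 0.46 × 1400 = 0.050876 m
Δh = 0.015708 + 0.05670 + 0.050876 = 0.123284 m

0.123 m of thermosteric rise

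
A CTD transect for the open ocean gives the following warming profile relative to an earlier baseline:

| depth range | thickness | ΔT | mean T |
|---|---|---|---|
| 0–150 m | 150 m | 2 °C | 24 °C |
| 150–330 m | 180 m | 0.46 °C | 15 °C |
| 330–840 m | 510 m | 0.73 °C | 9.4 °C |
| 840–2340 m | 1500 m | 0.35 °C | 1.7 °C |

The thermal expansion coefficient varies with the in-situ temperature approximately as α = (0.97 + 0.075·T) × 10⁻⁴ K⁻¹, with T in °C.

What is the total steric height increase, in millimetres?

Layer 1: α = (0.97 + 0.075×24)×10⁻⁴ = 2.77×10⁻⁴ K⁻¹
Layer 2: α = (0.97 + 0.075×15)×10⁻⁴ = 2.095×10⁻⁴ K⁻¹
Layer 3: α = (0.97 + 0.075×9.4)×10⁻⁴ = 1.675×10⁻⁴ K⁻¹
Layer 4: α = (0.97 + 0.075×1.7)×10⁻⁴ = 1.0975×10⁻⁴ K⁻¹
0–150 m: 150 × 2.77×10⁻⁴ × 2 = 0.08310 m
180 × 0.46 × 2.095×10⁻⁴ = 0.0173466 m
1.675×10⁻⁴ × 0.73 × 510 = 0.06236025 m
840–2340 m: 0.35 × 1500 × 1.0975×10⁻⁴ = 0.05761875 m
Δh = 0.08310 + 0.0173466 + 0.06236025 + 0.05761875 = 0.2204256 m

Δh ≈ 220 mm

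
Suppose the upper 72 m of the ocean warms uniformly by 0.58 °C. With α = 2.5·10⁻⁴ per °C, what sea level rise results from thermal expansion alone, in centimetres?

Δh = αΔT·H = 2.5×10⁻⁴ × 0.58 × 72 = 0.01044 m

Δh ≈ 1.04 cm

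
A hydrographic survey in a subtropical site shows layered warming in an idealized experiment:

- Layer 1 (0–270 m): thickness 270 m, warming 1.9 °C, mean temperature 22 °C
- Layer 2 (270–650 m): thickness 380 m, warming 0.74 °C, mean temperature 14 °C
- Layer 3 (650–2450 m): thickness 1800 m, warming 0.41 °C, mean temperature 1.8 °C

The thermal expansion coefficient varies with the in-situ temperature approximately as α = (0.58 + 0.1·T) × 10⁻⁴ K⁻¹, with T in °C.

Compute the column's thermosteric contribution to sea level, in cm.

about 25 cm

Layer 1: α = (0.58 + 0.1×22)×10⁻⁴ = 2.78×10⁻⁴ K⁻¹
Layer 2: α = (0.58 + 0.1×14)×10⁻⁴ = 1.98×10⁻⁴ K⁻¹
Layer 3: α = (0.58 + 0.1×1.8)×10⁻⁴ = 0.76×10⁻⁴ K⁻¹
270 × 1.9 × 2.78×10⁻⁴ = 0.142614 m
Layer 2: 380 × 0.74 × 1.98×10⁻⁴ = 0.0556776 m
650–2450 m: 0.41 × 1800 × 0.76×10⁻⁴ = 0.056088 m
Δh = 0.142614 + 0.0556776 + 0.056088 = 0.2543796 m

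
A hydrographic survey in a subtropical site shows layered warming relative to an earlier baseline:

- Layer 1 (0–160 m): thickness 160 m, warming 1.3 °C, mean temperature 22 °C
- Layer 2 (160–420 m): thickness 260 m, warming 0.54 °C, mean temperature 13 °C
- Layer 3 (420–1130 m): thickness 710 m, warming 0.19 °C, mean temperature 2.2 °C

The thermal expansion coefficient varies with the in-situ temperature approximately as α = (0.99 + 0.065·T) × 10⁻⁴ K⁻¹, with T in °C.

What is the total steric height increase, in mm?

91.4 mm of thermosteric rise

Layer 1: α = (0.99 + 0.065×22)×10⁻⁴ = 2.42×10⁻⁴ K⁻¹
Layer 2: α = (0.99 + 0.065×13)×10⁻⁴ = 1.835×10⁻⁴ K⁻¹
Layer 3: α = (0.99 + 0.065×2.2)×10⁻⁴ = 1.133×10⁻⁴ K⁻¹
0–160 m: 2.42×10⁻⁴ × 160 × 1.3 = 0.050336 m
Layer 2: 260 × 1.835×10⁻⁴ × 0.54 = 0.0257634 m
420–1130 m: 0.19 × 710 × 1.133×10⁻⁴ = 0.01528417 m
Δh = 0.050336 + 0.0257634 + 0.01528417 = 0.09138357 m ≈ 91.4 mm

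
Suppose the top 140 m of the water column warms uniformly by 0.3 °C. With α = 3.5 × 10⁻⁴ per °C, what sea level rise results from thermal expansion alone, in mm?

Δh = αΔT·H = 3.5×10⁻⁴ × 0.3 × 140 = 0.01470 m

Δh = 14.7 mm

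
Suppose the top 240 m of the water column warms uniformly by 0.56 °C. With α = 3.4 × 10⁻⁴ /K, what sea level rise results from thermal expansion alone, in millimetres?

Δh = 46 mm

Δh = αΔT·H = 3.4×10⁻⁴ × 0.56 × 240 = 0.045696 m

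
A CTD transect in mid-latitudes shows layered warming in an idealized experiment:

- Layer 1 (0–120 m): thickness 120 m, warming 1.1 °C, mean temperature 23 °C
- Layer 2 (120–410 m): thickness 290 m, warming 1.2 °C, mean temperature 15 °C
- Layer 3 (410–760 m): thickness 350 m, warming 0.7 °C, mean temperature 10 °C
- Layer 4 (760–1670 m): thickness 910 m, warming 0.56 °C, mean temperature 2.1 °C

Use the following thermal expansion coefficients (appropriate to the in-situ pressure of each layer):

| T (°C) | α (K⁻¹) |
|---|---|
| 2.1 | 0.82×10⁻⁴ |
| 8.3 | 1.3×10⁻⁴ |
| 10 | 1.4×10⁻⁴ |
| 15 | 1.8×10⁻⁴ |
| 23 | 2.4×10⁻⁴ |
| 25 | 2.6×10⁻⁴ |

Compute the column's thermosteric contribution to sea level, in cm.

17.0 cm

Layer 1 at 23 °C → α = 2.4×10⁻⁴ K⁻¹
Layer 2 at 15 °C → α = 1.8×10⁻⁴ K⁻¹
Layer 3 at 10 °C → α = 1.4×10⁻⁴ K⁻¹
Layer 4 at 2.1 °C → α = 0.82×10⁻⁴ K⁻¹
Layer 1: 120 × 2.4×10⁻⁴ × 1.1 = 0.03168 m
120–410 m: 290 × 1.2 × 1.8×10⁻⁴ = 0.06264 m
410–760 m: 350 × 1.4×10⁻⁴ × 0.7 = 0.03430 m
0.56 × 0.82×10⁻⁴ × 910 = 0.0417872 m
Δh = 0.03168 + 0.06264 + 0.03430 + 0.0417872 = 0.1704072 m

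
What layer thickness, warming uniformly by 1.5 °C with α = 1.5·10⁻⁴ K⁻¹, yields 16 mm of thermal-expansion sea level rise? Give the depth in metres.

H = Δh/(αΔT) = 0.016 / (1.5×10⁻⁴ × 1.5) ≈ 71.11 m

H ≈ 71.1 m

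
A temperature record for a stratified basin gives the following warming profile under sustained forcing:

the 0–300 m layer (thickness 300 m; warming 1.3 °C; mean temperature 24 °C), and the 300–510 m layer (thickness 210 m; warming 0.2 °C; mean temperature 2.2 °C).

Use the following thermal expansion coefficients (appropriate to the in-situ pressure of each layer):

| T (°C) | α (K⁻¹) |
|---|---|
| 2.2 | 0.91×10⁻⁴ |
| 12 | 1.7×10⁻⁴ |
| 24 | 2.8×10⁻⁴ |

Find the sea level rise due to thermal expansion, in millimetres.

113 mm

Layer 1 at 24 °C → α = 2.8×10⁻⁴ K⁻¹
Layer 2 at 2.2 °C → α = 0.91×10⁻⁴ K⁻¹
1.3 × 2.8×10⁻⁴ × 300 = 0.10920 m
0.2 × 210 × 0.91×10⁻⁴ = 0.003822 m
Δh = 0.10920 + 0.003822 = 0.113022 m ≈ 113 mm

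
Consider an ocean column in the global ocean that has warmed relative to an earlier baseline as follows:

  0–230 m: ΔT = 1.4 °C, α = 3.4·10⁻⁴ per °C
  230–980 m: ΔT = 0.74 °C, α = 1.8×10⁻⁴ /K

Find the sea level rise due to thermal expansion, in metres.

Δh ≈ 0.209 m

Layer 1: 230 × 3.4×10⁻⁴ × 1.4 = 0.10948 m
Layer 2: 1.8×10⁻⁴ × 0.74 × 750 = 0.09990 m
Δh = 0.10948 + 0.09990 = 0.20938 m ≈ 0.209 m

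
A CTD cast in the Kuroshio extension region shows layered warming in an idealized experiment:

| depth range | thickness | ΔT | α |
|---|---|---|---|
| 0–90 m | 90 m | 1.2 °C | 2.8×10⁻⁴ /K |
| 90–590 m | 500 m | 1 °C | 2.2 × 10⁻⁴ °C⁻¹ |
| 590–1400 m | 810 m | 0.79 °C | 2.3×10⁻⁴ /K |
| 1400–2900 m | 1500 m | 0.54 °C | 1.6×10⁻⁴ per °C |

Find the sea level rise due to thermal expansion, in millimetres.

417 mm

90 × 2.8×10⁻⁴ × 1.2 = 0.03024 m
2.2×10⁻⁴ × 500 × 1 = 0.11000 m
590–1400 m: 810 × 0.79 × 2.3×10⁻⁴ = 0.147177 m
Layer 4: 1.6×10⁻⁴ × 1500 × 0.54 = 0.12960 m
Δh = 0.03024 + 0.11000 + 0.147177 + 0.12960 = 0.417017 m ≈ 417 mm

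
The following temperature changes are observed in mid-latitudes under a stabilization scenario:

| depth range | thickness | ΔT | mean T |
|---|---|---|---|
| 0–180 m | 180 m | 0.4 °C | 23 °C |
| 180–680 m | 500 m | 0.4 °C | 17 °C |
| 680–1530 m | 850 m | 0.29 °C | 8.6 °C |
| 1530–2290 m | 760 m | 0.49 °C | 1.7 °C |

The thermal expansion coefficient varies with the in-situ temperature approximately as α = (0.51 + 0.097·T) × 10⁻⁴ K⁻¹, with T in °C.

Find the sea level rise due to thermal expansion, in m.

Layer 1: α = (0.51 + 0.097×23)×10⁻⁴ = 2.741×10⁻⁴ K⁻¹
Layer 2: α = (0.51 + 0.097×17)×10⁻⁴ = 2.159×10⁻⁴ K⁻¹
Layer 3: α = (0.51 + 0.097×8.6)×10⁻⁴ = 1.3442×10⁻⁴ K⁻¹
Layer 4: α = (0.51 + 0.097×1.7)×10⁻⁴ = 0.6749×10⁻⁴ K⁻¹
Layer 1: 2.741×10⁻⁴ × 0.4 × 180 = 0.0197352 m
180–680 m: 0.4 × 500 × 2.159×10⁻⁴ = 0.04318 m
680–1530 m: 1.3442×10⁻⁴ × 0.29 × 850 = 0.03313453 m
0.49 × 760 × 0.6749×10⁻⁴ = 0.025133276 m
Δh = 0.0197352 + 0.04318 + 0.03313453 + 0.025133276 = 0.121183006 m

Δh = 0.121 m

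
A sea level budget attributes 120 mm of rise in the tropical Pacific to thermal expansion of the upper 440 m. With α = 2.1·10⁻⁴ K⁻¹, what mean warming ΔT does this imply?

about 1.30 K

ΔT = Δh/(αH) = 0.12 / (2.1×10⁻⁴ × 440) ≈ 1.299 K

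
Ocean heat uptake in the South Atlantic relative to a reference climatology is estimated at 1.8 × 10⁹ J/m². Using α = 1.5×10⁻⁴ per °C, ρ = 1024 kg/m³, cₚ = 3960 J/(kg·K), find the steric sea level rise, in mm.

Δh = αQ/(ρcₚ) = 1.5×10⁻⁴ × 1.8×10⁹ / (1024 × 3960) ≈ 0.066584 m

66.6 mm of thermosteric rise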